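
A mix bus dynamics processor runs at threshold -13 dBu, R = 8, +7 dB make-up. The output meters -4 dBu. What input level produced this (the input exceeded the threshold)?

Stripping the +7 dB make-up gives -11 dBu at the gain stage.
The compressed level sits -11 − (-13) = 2 dB over threshold.
Before 8:1 compression the overshoot was 2 × 8 = 16 dB, so input = -13 + 16 = 3 dBu.

3 dBu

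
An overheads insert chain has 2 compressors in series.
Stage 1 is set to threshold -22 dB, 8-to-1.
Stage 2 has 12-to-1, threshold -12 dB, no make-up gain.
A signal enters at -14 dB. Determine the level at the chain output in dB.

Stage 1: 8 dB above -22 dB, reduced 8:1 to 1 dB above → -21 dB.
Stage 2: -21 dB ≤ -12 dB, so stage 2 doesn't engage; output -21 dB.

-21 dB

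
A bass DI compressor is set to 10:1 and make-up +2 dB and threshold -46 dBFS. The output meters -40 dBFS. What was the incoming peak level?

-6 dBFS

Before make-up, the level was -40 − 2 = -42 dBFS.
The compressed level sits -42 − (-46) = 4 dB over threshold.
Undo the ratio: input overshoot = 4 × 10 = 40 dB, giving input = -6 dBFS.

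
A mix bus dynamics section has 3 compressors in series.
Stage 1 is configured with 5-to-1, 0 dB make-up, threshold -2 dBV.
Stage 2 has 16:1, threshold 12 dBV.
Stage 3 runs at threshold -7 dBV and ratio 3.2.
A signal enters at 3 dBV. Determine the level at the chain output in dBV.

Stage 1: 5 dB above -2 dBV, reduced 5:1 to 1 dB above → -1 dBV.
Stage 2: below threshold (-1 ≤ 12); passes unchanged; output -1 dBV.
Stage 3: 6 dB above -7 dBV, reduced 3.2:1 to 1.875 dB above → -5.125 dBV.

-5.125 dBV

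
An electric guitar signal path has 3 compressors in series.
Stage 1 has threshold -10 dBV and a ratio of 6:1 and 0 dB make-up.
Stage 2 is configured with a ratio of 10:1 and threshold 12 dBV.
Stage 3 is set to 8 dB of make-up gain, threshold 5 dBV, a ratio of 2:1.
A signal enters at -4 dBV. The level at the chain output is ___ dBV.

-1 dBV

Stage 1: -4 dBV is 6 dB over -10 dBV; at 6:1 that becomes 1 dB over, giving -9 dBV.
Stage 2: -9 dBV is at or below the 12 dBV threshold — no compression; output -9 dBV.
Stage 3: -9 dBV is at or below the 5 dBV threshold — no compression; make-up brings it to -1 dBV.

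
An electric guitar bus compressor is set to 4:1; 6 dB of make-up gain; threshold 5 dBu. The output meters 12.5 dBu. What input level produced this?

Stripping the +6 dB make-up gives 6.5 dBu at the gain stage.
Post-compression overshoot = 6.5 − 5 = 1.5 dB.
Before 4:1 compression the overshoot was 1.5 × 4 = 6 dB, so input = 5 + 6 = 11 dBu.

11 dBu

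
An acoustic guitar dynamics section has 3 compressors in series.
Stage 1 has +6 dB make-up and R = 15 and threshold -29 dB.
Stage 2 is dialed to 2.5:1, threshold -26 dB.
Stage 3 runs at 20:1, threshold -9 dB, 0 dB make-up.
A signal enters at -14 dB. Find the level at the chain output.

Stage 1: -14 dB is 15 dB over -29 dB; at 15:1 that becomes 1 dB over, giving -28 dB; +6 dB make-up → -22 dB.
Stage 2: 4 dB above -26 dB, reduced 2.5:1 to 1.6 dB above → -24.4 dB.
Stage 3: below threshold (-24.4 ≤ -9); passes unchanged; output -24.4 dB.

-24.4 dB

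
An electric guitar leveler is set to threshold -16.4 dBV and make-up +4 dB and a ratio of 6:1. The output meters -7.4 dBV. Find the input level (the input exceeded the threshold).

Before make-up, the level was -7.4 − 4 = -11.4 dBV.
Post-compression overshoot = -11.4 − (-16.4) = 5 dB.
Before 6:1 compression the overshoot was 5 × 6 = 30 dB, so input = -16.4 + 30 = 13.6 dBV.

13.6 dBV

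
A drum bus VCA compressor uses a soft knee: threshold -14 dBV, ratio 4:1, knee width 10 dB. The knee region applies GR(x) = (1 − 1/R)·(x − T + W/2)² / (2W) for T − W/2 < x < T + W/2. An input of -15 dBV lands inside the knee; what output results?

-15.6 dBV

x − T + W/2 = -15 − (-14) + 5 = 4.
GR = (1 − 1/4) × 4² / 20 = 0.75 × 16 / 20 = 0.6 dB.
Output = -15 − 0.6 = -15.6 dBV.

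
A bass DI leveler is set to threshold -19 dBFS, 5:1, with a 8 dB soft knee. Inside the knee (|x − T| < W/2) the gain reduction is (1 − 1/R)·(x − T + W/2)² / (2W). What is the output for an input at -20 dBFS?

x − T + W/2 = -20 − (-19) + 4 = 3.
GR = (1 − 1/5) × 3² / 16 = 0.8 × 9 / 16 = 0.45 dB.
Output = -20 − 0.45 = -20.45 dBFS.

-20.45 dBFS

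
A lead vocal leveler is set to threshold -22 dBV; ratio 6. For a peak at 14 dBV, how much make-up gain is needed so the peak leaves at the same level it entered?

The peak compresses to -22 + 36/6 = -16 dBV.
To reach 14 dBV requires 14 − (-16) = 30 dB of make-up.

30 dB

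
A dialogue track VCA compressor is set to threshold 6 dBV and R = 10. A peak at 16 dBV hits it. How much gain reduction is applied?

The signal is 10 dB above threshold.
A 10:1 ratio leaves 1 dB of that excess.
So the signal is attenuated by 10 − 1 = 9 dB.

9 dB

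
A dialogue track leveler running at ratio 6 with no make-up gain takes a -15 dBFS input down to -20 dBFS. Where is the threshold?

-21 dBFS

Input is 6 dB above T (since output overshoot × R = input overshoot: (-20 − T)·6 = -15 − T gives T = -21 dBFS).
Check: -21 + (-15 − (-21))/6 = -21 + 1 = -20 dBFS. ✓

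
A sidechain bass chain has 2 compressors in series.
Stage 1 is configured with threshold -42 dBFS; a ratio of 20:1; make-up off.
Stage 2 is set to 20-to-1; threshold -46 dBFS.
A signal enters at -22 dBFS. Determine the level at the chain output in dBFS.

-45.75 dBFS

Stage 1: 20 dB above -42 dBFS, reduced 20:1 to 1 dB above → -41 dBFS.
Stage 2: -41 dBFS is 5 dB over -46 dBFS; at 20:1 that becomes 0.25 dB over, giving -45.75 dBFS.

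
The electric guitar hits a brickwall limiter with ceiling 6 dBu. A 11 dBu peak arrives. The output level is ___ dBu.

A brickwall limiter is an ∞:1 compressor: any input above the ceiling is clamped to 6 dBu.

6 dBu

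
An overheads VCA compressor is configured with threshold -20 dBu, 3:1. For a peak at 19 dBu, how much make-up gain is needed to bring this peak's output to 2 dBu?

9 dB

Without make-up, output = threshold + overshoot/3 = -20 + 13 = -7 dBu.
Gap to target: 9 dB.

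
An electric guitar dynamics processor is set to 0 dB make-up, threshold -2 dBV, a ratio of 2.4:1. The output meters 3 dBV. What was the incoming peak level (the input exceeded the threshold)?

Post-compression overshoot = 3 − (-2) = 5 dB.
Undo the ratio: input overshoot = 5 × 2.4 = 12 dB, giving input = 10 dBV.

10 dBV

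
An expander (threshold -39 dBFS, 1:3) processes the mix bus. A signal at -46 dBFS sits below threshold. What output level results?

Below threshold, a 1:3 expander applies gain = (3−1)×(T − x) of attenuation.
(3−1) × 7 = 14 dB, so output = -46 − 14 = -60 dBFS.

-60 dBFS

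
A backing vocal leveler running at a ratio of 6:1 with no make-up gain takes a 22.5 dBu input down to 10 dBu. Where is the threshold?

7.5 dBu

Let T be the threshold. Output overshoot = (input overshoot)/R, so 10 − T = (22.5 − T)/6.
6·(10 − T) = 22.5 − T → 5·T = 60 − 22.5 = 37.5.
T = 37.5/5 = 7.5 dBu.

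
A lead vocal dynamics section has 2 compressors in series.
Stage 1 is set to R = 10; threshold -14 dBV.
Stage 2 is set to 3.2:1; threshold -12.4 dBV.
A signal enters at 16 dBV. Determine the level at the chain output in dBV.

Stage 1: 30 dB above -14 dBV, reduced 10:1 to 3 dB above → -11 dBV.
Stage 2: overshoot 1.4 dB → 1.4/3.2 = 0.4375 dB → -11.9625 dBV.

-11.9625 dBV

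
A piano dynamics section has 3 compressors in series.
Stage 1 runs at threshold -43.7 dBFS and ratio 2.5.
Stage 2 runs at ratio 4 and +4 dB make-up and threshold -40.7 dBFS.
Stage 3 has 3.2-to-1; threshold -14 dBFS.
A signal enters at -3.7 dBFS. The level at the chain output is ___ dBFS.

Stage 1: 40 dB above -43.7 dBFS, reduced 2.5:1 to 16 dB above → -27.7 dBFS.
Stage 2: -27.7 dBFS is 13 dB over -40.7 dBFS; at 4:1 that becomes 3.25 dB over, giving -37.45 dBFS; +4 dB make-up → -33.45 dBFS.
Stage 3: -33.45 dBFS ≤ -14 dBFS, so stage 3 doesn't engage; output -33.45 dBFS.

-33.45 dBFS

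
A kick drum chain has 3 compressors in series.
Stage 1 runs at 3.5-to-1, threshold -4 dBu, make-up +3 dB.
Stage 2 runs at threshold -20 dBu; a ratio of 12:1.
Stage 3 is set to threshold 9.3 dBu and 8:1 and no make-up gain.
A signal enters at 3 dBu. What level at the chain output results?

-18.25 dBu

Stage 1: overshoot 7 dB → 7/3.5 = 2 dB → -2 dBu; +3 dB make-up → 1 dBu.
Stage 2: overshoot 21 dB → 21/12 = 1.75 dB → -18.25 dBu.
Stage 3: -18.25 dBu is at or below the 9.3 dBu threshold — no compression; output -18.25 dBu.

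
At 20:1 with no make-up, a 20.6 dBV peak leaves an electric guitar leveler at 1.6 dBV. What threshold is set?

Let T be the threshold. Output overshoot = (input overshoot)/R, so 1.6 − T = (20.6 − T)/20.
20·(1.6 − T) = 20.6 − T → 19·T = 32 − 20.6 = 11.4.
T = 11.4/19 = 0.6 dBV.

0.6 dBV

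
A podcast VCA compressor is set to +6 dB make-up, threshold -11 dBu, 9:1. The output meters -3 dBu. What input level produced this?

7 dBu

Before make-up, the level was -3 − 6 = -9 dBu.
Post-compression overshoot = -9 − (-11) = 2 dB.
Input overshoot = R × output overshoot = 18 dB → input = -11 + 18 = 7 dBu.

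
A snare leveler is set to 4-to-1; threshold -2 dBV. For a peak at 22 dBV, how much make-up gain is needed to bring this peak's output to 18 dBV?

Without make-up, output = threshold + overshoot/4 = -2 + 6 = 4 dBV.
Gap to target: 14 dB.

14 dB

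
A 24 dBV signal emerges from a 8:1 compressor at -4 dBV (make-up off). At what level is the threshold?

Let T be the threshold. Output overshoot = (input overshoot)/R, so -4 − T = (24 − T)/8.
8·(-4 − T) = 24 − T → 7·T = -32 − 24 = -56.
T = -56/7 = -8 dBV.

-8 dBV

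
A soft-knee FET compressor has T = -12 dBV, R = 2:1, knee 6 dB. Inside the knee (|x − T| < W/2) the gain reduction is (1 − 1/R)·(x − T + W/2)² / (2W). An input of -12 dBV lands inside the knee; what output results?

x − T + W/2 = -12 − (-12) + 3 = 3.
GR = (1 − 1/2) × 3² / 12 = 0.5 × 9 / 12 = 0.375 dB.
Output = -12 − 0.375 = -12.375 dBV.

-12.375 dBV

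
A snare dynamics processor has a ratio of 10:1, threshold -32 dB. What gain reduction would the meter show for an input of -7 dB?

22.5 dB

Overshoot = -7 − (-32) = 25 dB.
After 10:1 compression the overshoot becomes 25/10 = 2.5 dB.
GR = overshoot in − overshoot out = 25 − 2.5 = 22.5 dB.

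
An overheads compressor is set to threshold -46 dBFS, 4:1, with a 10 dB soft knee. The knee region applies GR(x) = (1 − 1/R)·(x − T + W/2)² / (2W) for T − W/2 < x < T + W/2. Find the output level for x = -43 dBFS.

-45.4 dBFS

x − T + W/2 = -43 − (-46) + 5 = 8.
GR = (1 − 1/4) × 8² / 20 = 0.75 × 64 / 20 = 2.4 dB.
Output = -43 − 2.4 = -45.4 dBFS.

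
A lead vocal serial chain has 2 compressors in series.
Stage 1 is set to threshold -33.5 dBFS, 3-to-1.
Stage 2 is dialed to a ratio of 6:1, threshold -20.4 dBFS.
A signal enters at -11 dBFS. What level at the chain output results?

-26 dBFS

Stage 1: overshoot 22.5 dB → 22.5/3 = 7.5 dB → -26 dBFS.
Stage 2: -26 dBFS is at or below the -20.4 dBFS threshold — no compression; output -26 dBFS.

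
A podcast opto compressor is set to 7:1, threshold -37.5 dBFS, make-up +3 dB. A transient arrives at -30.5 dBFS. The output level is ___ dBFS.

Overshoot: -30.5 − (-37.5) = 7 dB.
The 7 dB excess becomes 1 dB after 7:1 reduction.
So the level is -37.5 + 1 = -36.5 dBFS; make-up adds 3 dB, giving -33.5 dBFS.

-33.5 dBFS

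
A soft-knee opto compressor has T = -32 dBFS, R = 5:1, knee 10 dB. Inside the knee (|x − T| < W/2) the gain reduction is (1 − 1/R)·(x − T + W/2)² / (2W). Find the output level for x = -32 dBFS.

x − T + W/2 = -32 − (-32) + 5 = 5.
GR = (1 − 1/5) × 5² / 20 = 0.8 × 25 / 20 = 1 dB.
Output = -32 − 1 = -33 dBFS.

-33 dBFS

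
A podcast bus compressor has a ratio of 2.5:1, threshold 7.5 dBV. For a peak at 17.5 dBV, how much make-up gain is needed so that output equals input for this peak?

6 dB

Without make-up, output = threshold + overshoot/2.5 = 7.5 + 4 = 11.5 dBV.
Gap to target: 6 dB.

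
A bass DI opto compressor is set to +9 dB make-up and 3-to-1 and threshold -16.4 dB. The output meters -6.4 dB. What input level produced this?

Remove make-up: -6.4 − 9 = -15.4 dB.
That's 1 dB above the -16.4 dB threshold.
Input overshoot = R × output overshoot = 3 dB → input = -16.4 + 3 = -13.4 dB.

-13.4 dB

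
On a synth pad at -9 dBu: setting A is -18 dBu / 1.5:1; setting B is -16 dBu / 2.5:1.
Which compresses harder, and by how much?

A: GR = 9 − 9/1.5 = 3 dB.
B: GR = 7 − 7/2.5 = 4.2 dB.
B reduces 1.2 dB more.

B, by 1.2 dB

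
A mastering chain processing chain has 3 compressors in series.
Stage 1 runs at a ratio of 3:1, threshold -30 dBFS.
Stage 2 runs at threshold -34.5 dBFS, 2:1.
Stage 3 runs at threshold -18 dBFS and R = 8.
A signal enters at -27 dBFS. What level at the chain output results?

Stage 1: overshoot 3 dB → 3/3 = 1 dB → -29 dBFS.
Stage 2: 5.5 dB above -34.5 dBFS, reduced 2:1 to 2.75 dB above → -31.75 dBFS.
Stage 3: -31.75 dBFS ≤ -18 dBFS, so stage 3 doesn't engage; output -31.75 dBFS.

-31.75 dBFS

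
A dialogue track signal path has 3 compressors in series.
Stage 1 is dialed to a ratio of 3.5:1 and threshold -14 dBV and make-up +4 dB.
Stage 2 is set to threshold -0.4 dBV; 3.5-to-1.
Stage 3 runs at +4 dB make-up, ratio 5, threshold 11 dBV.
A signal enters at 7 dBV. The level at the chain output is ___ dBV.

0 dBV

Stage 1: overshoot 21 dB → 21/3.5 = 6 dB → -8 dBV; +4 dB make-up → -4 dBV.
Stage 2: below threshold (-4 ≤ -0.4); passes unchanged; output -4 dBV.
Stage 3: below threshold (-4 ≤ 11); passes unchanged; make-up brings it to 0 dBV.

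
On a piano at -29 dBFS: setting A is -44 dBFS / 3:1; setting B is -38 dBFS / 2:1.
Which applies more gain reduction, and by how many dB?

A, by 5.5 dB

A: 15 dB over, compressed to 5 dB over, so 10 dB of GR.
B: 9 dB over, compressed to 4.5 dB over, so 4.5 dB of GR.
A reduces 5.5 dB more.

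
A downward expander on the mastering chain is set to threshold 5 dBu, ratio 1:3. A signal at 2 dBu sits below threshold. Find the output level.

Below threshold, a 1:3 expander applies gain = (3−1)×(T − x) of attenuation.
(3−1) × 3 = 6 dB, so output = 2 − 6 = -4 dBu.

-4 dBu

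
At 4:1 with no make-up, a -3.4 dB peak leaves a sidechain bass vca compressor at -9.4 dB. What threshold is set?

Input is 8 dB above T (since output overshoot × R = input overshoot: (-9.4 − T)·4 = -3.4 − T gives T = -11.4 dB).
Check: -11.4 + (-3.4 − (-11.4))/4 = -11.4 + 2 = -9.4 dB. ✓

-11.4 dB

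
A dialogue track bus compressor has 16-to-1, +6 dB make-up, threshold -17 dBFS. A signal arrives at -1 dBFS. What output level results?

-10 dBFS

-1 dBFS sits 16 dB over threshold.
The 16 dB excess becomes 1 dB after 16:1 reduction.
So the level is -17 + 1 = -16 dBFS; make-up adds 6 dB, giving -10 dBFS.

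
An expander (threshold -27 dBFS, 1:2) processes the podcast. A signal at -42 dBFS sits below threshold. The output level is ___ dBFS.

-57 dBFS

Below threshold, a 1:2 expander applies gain = (2−1)×(T − x) of attenuation.
(2−1) × 15 = 15 dB, so output = -42 − 15 = -57 dBFS.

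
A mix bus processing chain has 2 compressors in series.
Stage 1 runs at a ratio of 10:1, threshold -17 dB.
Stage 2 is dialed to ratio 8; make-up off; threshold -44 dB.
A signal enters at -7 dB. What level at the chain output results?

-40.5 dB

Stage 1: 10 dB above -17 dB, reduced 10:1 to 1 dB above → -16 dB.
Stage 2: 28 dB above -44 dB, reduced 8:1 to 3.5 dB above → -40.5 dB.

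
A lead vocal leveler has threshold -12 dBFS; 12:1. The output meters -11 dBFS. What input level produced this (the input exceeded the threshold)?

Post-compression overshoot = -11 − (-12) = 1 dB.
Undo the ratio: input overshoot = 1 × 12 = 12 dB, giving input = 0 dBFS.

0 dBFS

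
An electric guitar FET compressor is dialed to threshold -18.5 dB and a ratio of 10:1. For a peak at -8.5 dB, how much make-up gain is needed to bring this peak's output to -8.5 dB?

9 dB

Without make-up, output = threshold + overshoot/10 = -18.5 + 1 = -17.5 dB.
Gap to target: 9 dB.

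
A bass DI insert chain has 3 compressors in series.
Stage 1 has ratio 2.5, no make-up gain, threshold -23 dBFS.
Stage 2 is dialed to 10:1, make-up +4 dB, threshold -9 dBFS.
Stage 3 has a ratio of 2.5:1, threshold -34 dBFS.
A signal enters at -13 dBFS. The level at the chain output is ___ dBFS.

-26.4 dBFS

Stage 1: overshoot 10 dB → 10/2.5 = 4 dB → -19 dBFS.
Stage 2: -19 dBFS ≤ -9 dBFS, so stage 2 doesn't engage; make-up brings it to -15 dBFS.
Stage 3: 19 dB above -34 dBFS, reduced 2.5:1 to 7.6 dB above → -26.4 dBFS.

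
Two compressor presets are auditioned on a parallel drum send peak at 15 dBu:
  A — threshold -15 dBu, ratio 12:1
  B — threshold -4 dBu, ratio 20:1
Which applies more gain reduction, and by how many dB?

A: overshoot 30 dB → output overshoot 2.5 dB → GR 27.5 dB.
B: overshoot 19 dB → output overshoot 0.95 dB → GR 18.05 dB.
A applies 9.45 dB more gain reduction.

A, by 9.45 dB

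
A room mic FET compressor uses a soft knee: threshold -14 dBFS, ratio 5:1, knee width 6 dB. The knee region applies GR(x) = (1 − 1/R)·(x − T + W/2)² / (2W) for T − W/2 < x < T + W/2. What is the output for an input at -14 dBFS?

-14.6 dBFS

x − T + W/2 = -14 − (-14) + 3 = 3.
GR = (1 − 1/5) × 3² / 12 = 0.8 × 9 / 12 = 0.6 dB.
Output = -14 − 0.6 = -14.6 dBFS.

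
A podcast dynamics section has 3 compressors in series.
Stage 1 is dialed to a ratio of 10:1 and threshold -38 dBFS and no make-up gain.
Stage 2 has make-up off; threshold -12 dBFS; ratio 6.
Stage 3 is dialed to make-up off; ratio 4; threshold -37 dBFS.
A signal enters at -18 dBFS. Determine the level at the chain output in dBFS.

-36.75 dBFS

Stage 1: overshoot 20 dB → 20/10 = 2 dB → -36 dBFS.
Stage 2: below threshold (-36 ≤ -12); passes unchanged; output -36 dBFS.
Stage 3: overshoot 1 dB → 1/4 = 0.25 dB → -36.75 dBFS.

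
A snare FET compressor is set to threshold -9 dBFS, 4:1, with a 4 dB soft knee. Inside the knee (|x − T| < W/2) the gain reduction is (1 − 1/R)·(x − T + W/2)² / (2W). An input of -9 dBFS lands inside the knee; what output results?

x − T + W/2 = -9 − (-9) + 2 = 2.
GR = (1 − 1/4) × 2² / 8 = 0.75 × 4 / 8 = 0.375 dB.
Output = -9 − 0.375 = -9.375 dBFS.

-9.375 dBFS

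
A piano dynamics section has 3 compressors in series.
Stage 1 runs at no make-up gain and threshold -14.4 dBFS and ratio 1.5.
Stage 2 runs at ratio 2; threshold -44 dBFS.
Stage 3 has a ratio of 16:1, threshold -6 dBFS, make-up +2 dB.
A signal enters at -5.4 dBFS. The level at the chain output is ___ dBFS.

Stage 1: 9 dB above -14.4 dBFS, reduced 1.5:1 to 6 dB above → -8.4 dBFS.
Stage 2: -8.4 dBFS is 35.6 dB over -44 dBFS; at 2:1 that becomes 17.8 dB over, giving -26.2 dBFS.
Stage 3: -26.2 dBFS ≤ -6 dBFS, so stage 3 doesn't engage; make-up brings it to -24.2 dBFS.

-24.2 dBFS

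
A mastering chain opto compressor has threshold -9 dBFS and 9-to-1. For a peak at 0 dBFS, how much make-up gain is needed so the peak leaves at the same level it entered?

8 dB

The peak compresses to -9 + 9/9 = -8 dBFS.
To reach 0 dBFS requires 0 − (-8) = 8 dB of make-up.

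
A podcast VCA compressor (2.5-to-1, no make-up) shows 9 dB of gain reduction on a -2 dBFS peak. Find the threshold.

-17 dBFS

Input is 15 dB above T (since output overshoot × R = input overshoot: (-11 − T)·2.5 = -2 − T gives T = -17 dBFS).
Check: -17 + (-2 − (-17))/2.5 = -17 + 6 = -11 dBFS. ✓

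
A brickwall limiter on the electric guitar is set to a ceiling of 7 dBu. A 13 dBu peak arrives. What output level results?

7 dBu

The limiter clamps the peak to its 7 dBu ceiling.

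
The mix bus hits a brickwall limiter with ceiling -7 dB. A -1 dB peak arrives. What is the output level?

The limiter clamps the peak to its -7 dB ceiling.

-7 dB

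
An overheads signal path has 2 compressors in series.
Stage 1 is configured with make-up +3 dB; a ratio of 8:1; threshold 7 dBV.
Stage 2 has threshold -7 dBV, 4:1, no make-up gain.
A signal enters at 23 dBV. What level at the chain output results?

-2.25 dBV

Stage 1: 16 dB above 7 dBV, reduced 8:1 to 2 dB above → 9 dBV; +3 dB make-up → 12 dBV.
Stage 2: 12 dBV is 19 dB over -7 dBV; at 4:1 that becomes 4.75 dB over, giving -2.25 dBV.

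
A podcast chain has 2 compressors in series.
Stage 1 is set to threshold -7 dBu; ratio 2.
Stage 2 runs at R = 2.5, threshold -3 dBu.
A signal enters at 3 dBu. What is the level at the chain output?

Stage 1: overshoot 10 dB → 10/2 = 5 dB → -2 dBu.
Stage 2: 1 dB above -3 dBu, reduced 2.5:1 to 0.4 dB above → -2.6 dBu.

-2.6 dBu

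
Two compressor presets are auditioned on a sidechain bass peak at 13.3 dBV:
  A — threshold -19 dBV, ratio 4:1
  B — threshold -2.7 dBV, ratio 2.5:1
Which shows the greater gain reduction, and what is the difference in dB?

A, by 14.625 dB

A: overshoot 32.3 dB → output overshoot 8.075 dB → GR 24.225 dB.
B: overshoot 16 dB → output overshoot 6.4 dB → GR 9.6 dB.
A reduces 14.625 dB more.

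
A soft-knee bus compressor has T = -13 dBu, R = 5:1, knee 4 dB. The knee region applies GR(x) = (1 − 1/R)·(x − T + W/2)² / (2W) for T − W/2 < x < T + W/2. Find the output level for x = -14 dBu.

x − T + W/2 = -14 − (-13) + 2 = 1.
GR = (1 − 1/5) × 1² / 8 = 0.8 × 1 / 8 = 0.1 dB.
Output = -14 − 0.1 = -14.1 dBu.

-14.1 dBu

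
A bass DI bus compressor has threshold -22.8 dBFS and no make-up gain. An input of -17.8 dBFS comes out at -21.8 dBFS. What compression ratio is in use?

Input overshoot = -17.8 − (-22.8) = 5 dB; output overshoot = -21.8 − (-22.8) = 1 dB.
Ratio = 5 / 1 = 5.

5:1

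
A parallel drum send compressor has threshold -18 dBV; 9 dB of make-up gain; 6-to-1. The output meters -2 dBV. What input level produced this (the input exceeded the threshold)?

Stripping the +9 dB make-up gives -11 dBV at the gain stage.
That's 7 dB above the -18 dBV threshold.
Before 6:1 compression the overshoot was 7 × 6 = 42 dB, so input = -18 + 42 = 24 dBV.

24 dBV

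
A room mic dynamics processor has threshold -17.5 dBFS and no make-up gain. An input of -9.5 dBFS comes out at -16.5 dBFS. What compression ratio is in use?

Input overshoot = -9.5 − (-17.5) = 8 dB; output overshoot = -16.5 − (-17.5) = 1 dB.
Ratio = 8 / 1 = 8.

8:1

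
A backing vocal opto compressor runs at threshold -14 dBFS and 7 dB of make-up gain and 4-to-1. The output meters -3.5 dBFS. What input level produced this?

0 dBFS

Stripping the +7 dB make-up gives -10.5 dBFS at the gain stage.
The compressed level sits -10.5 − (-14) = 3.5 dB over threshold.
Undo the ratio: input overshoot = 3.5 × 4 = 14 dB, giving input = 0 dBFS.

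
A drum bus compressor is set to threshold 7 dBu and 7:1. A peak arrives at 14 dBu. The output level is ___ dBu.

8 dBu

Overshoot: 14 − 7 = 7 dB.
The 7 dB excess becomes 1 dB after 7:1 reduction.
So the level is 7 + 1 = 8 dBu.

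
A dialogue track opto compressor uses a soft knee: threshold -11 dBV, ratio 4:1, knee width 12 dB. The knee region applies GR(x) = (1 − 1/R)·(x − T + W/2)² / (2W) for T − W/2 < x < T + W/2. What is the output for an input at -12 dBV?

-12.78125 dBV

x − T + W/2 = -12 − (-11) + 6 = 5.
GR = (1 − 1/4) × 5² / 24 = 0.75 × 25 / 24 = 0.78125 dB.
Output = -12 − 0.78125 = -12.78125 dBV.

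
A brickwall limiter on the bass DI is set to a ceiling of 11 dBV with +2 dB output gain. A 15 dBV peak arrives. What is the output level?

13 dBV

The limiter clamps the peak to its 11 dBV ceiling.
Output gain then adds 2 dB: 11 + 2 = 13 dBV.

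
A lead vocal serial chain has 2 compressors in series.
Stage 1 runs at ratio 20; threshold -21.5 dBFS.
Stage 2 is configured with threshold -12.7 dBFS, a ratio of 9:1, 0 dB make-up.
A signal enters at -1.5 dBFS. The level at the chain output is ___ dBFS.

Stage 1: 20 dB above -21.5 dBFS, reduced 20:1 to 1 dB above → -20.5 dBFS.
Stage 2: -20.5 dBFS is at or below the -12.7 dBFS threshold — no compression; output -20.5 dBFS.

-20.5 dBFS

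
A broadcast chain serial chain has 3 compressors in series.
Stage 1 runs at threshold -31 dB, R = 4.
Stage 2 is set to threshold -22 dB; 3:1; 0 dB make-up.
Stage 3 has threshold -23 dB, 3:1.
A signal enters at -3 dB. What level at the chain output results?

Stage 1: overshoot 28 dB → 28/4 = 7 dB → -24 dB.
Stage 2: -24 dB is at or below the -22 dB threshold — no compression; output -24 dB.
Stage 3: below threshold (-24 ≤ -23); passes unchanged; output -24 dB.

-24 dB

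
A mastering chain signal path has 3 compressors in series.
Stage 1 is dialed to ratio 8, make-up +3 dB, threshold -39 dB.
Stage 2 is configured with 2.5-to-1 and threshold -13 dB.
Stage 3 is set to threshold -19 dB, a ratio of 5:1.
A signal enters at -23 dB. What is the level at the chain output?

-34 dB

Stage 1: overshoot 16 dB → 16/8 = 2 dB → -37 dB; +3 dB make-up → -34 dB.
Stage 2: -34 dB ≤ -13 dB, so stage 2 doesn't engage; output -34 dB.
Stage 3: -34 dB ≤ -19 dB, so stage 3 doesn't engage; output -34 dB.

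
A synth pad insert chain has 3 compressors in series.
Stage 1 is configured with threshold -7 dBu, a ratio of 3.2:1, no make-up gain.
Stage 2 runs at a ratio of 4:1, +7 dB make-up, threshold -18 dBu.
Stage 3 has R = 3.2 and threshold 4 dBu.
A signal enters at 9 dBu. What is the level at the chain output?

-7 dBu

Stage 1: 9 dBu is 16 dB over -7 dBu; at 3.2:1 that becomes 5 dB over, giving -2 dBu.
Stage 2: -2 dBu is 16 dB over -18 dBu; at 4:1 that becomes 4 dB over, giving -14 dBu; +7 dB make-up → -7 dBu.
Stage 3: -7 dBu ≤ 4 dBu, so stage 3 doesn't engage; output -7 dBu.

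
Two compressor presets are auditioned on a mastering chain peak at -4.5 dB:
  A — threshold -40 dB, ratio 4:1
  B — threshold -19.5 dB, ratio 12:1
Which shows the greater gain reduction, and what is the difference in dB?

A: GR = 35.5 − 35.5/4 = 26.625 dB.
B: GR = 15 − 15/12 = 13.75 dB.
Difference: 12.875 dB in favour of A.

A, by 12.875 dB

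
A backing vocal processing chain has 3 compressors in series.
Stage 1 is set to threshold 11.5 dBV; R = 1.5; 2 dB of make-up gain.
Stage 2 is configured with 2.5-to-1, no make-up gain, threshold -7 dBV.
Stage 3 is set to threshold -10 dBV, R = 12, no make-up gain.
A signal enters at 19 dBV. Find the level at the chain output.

Stage 1: 7.5 dB above 11.5 dBV, reduced 1.5:1 to 5 dB above → 16.5 dBV; +2 dB make-up → 18.5 dBV.
Stage 2: 18.5 dBV is 25.5 dB over -7 dBV; at 2.5:1 that becomes 10.2 dB over, giving 3.2 dBV.
Stage 3: 13.2 dB above -10 dBV, reduced 12:1 to 1.1 dB above → -8.9 dBV.

-8.9 dBV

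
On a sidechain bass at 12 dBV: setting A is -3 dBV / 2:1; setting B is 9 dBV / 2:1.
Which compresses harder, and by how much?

A, by 6 dB

A: GR = 15 − 15/2 = 7.5 dB.
B: GR = 3 − 3/2 = 1.5 dB.
A reduces 6 dB more.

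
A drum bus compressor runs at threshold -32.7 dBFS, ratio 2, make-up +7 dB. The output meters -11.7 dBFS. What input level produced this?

-4.7 dBFS

Stripping the +7 dB make-up gives -18.7 dBFS at the gain stage.
The compressed level sits -18.7 − (-32.7) = 14 dB over threshold.
Undo the ratio: input overshoot = 14 × 2 = 28 dB, giving input = -4.7 dBFS.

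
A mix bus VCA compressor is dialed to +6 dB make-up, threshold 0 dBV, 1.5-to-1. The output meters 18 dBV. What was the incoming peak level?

18 dBV

Before make-up, the level was 18 − 6 = 12 dBV.
That's 12 dB above the 0 dBV threshold.
Input overshoot = R × output overshoot = 18 dB → input = 0 + 18 = 18 dBV.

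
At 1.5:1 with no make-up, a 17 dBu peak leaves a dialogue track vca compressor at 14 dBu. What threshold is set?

Input is 9 dB above T (since output overshoot × R = input overshoot: (14 − T)·1.5 = 17 − T gives T = 8 dBu).
Check: 8 + (17 − 8)/1.5 = 8 + 6 = 14 dBu. ✓

8 dBu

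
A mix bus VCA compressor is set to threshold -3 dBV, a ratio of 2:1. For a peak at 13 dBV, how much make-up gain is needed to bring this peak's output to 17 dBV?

12 dB

The peak compresses to -3 + 16/2 = 5 dBV.
To reach 17 dBV requires 17 − 5 = 12 dB of make-up.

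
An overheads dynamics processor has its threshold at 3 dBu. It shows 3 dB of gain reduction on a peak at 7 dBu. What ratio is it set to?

Input overshoot = 7 − 3 = 4 dB.
Output overshoot = 4 − 3 = 1 dB.
Ratio = input overshoot / output overshoot = 4 / 1 = 4.

4:1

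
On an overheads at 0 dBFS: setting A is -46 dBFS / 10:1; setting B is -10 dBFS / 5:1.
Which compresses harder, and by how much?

A, by 33.4 dB

A: overshoot 46 dB → output overshoot 4.6 dB → GR 41.4 dB.
B: overshoot 10 dB → output overshoot 2 dB → GR 8 dB.
Difference: 33.4 dB in favour of A.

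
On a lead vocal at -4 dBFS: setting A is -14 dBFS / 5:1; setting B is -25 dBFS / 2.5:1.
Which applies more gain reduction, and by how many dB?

A: 10 dB over, compressed to 2 dB over, so 8 dB of GR.
B: 21 dB over, compressed to 8.4 dB over, so 12.6 dB of GR.
Difference: 4.6 dB in favour of B.

B, by 4.6 dB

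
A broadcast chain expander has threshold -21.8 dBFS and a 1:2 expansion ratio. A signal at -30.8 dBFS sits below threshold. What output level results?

-39.8 dBFS

Below threshold, a 1:2 expander applies gain = (2−1)×(T − x) of attenuation.
(2−1) × 9 = 9 dB, so output = -30.8 − 9 = -39.8 dBFS.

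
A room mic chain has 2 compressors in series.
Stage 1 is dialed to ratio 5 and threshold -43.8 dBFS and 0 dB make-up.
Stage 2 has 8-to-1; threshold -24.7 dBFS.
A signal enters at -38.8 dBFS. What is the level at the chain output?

Stage 1: 5 dB above -43.8 dBFS, reduced 5:1 to 1 dB above → -42.8 dBFS.
Stage 2: -42.8 dBFS ≤ -24.7 dBFS, so stage 2 doesn't engage; output -42.8 dBFS.

-42.8 dBFS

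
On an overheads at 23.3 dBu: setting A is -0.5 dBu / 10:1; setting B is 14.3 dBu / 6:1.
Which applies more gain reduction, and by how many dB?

A, by 13.92 dB

A: 23.8 dB over, compressed to 2.38 dB over, so 21.42 dB of GR.
B: 9 dB over, compressed to 1.5 dB over, so 7.5 dB of GR.
A reduces 13.92 dB more.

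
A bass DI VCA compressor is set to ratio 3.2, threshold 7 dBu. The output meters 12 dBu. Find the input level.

The compressed level sits 12 − 7 = 5 dB over threshold.
Before 3.2:1 compression the overshoot was 5 × 3.2 = 16 dB, so input = 7 + 16 = 23 dBu.

23 dBu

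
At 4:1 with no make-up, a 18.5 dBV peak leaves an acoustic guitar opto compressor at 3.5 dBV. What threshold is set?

-1.5 dBV

Let T be the threshold. Output overshoot = (input overshoot)/R, so 3.5 − T = (18.5 − T)/4.
4·(3.5 − T) = 18.5 − T → 3·T = 14 − 18.5 = -4.5.
T = -4.5/3 = -1.5 dBV.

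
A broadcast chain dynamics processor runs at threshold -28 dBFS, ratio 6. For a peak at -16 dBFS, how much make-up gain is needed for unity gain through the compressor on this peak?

10 dB

Without make-up, output = threshold + overshoot/6 = -28 + 2 = -26 dBFS.
Gap to target: 10 dB.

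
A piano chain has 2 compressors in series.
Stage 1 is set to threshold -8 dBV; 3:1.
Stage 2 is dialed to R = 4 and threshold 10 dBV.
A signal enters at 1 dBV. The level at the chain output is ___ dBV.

Stage 1: 9 dB above -8 dBV, reduced 3:1 to 3 dB above → -5 dBV.
Stage 2: -5 dBV ≤ 10 dBV, so stage 2 doesn't engage; output -5 dBV.

-5 dBV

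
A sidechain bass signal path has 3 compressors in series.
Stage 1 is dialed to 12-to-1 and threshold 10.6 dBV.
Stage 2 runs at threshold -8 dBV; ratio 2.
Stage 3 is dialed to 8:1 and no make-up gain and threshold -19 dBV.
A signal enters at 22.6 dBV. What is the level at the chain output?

-16.4 dBV

Stage 1: 12 dB above 10.6 dBV, reduced 12:1 to 1 dB above → 11.6 dBV.
Stage 2: 19.6 dB above -8 dBV, reduced 2:1 to 9.8 dB above → 1.8 dBV.
Stage 3: 20.8 dB above -19 dBV, reduced 8:1 to 2.6 dB above → -16.4 dBV.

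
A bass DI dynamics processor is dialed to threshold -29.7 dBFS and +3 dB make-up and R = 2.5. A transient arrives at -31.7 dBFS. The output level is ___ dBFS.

-28.7 dBFS

-31.7 dBFS is 2 dB below the -29.7 dBFS threshold, so no gain reduction is applied.
Make-up gain adds 3 dB: -31.7 + 3 = -28.7 dBFS.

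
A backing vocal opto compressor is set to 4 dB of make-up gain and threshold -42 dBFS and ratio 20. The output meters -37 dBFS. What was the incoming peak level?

Stripping the +4 dB make-up gives -41 dBFS at the gain stage.
Post-compression overshoot = -41 − (-42) = 1 dB.
Before 20:1 compression the overshoot was 1 × 20 = 20 dB, so input = -42 + 20 = -22 dBFS.

-22 dBFS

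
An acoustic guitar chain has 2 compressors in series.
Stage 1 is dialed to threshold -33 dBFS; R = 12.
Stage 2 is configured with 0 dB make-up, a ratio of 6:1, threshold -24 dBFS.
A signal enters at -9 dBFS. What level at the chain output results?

-31 dBFS

Stage 1: 24 dB above -33 dBFS, reduced 12:1 to 2 dB above → -31 dBFS.
Stage 2: -31 dBFS ≤ -24 dBFS, so stage 2 doesn't engage; output -31 dBFS.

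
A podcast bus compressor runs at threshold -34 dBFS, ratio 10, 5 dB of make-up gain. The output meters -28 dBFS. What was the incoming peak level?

-24 dBFS

Before make-up, the level was -28 − 5 = -33 dBFS.
The compressed level sits -33 − (-34) = 1 dB over threshold.
Undo the ratio: input overshoot = 1 × 10 = 10 dB, giving input = -24 dBFS.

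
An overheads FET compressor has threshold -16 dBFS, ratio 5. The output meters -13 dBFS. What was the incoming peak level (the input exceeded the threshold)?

The compressed level sits -13 − (-16) = 3 dB over threshold.
Undo the ratio: input overshoot = 3 × 5 = 15 dB, giving input = -1 dBFS.

-1 dBFS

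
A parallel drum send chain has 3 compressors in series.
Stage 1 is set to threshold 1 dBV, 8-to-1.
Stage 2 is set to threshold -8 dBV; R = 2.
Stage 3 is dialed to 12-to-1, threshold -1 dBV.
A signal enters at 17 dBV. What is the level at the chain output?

-2.5 dBV

Stage 1: 17 dBV is 16 dB over 1 dBV; at 8:1 that becomes 2 dB over, giving 3 dBV.
Stage 2: 3 dBV is 11 dB over -8 dBV; at 2:1 that becomes 5.5 dB over, giving -2.5 dBV.
Stage 3: -2.5 dBV is at or below the -1 dBV threshold — no compression; output -2.5 dBV.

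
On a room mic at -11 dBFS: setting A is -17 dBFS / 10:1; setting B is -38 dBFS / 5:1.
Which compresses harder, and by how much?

A: overshoot 6 dB → output overshoot 0.6 dB → GR 5.4 dB.
B: overshoot 27 dB → output overshoot 5.4 dB → GR 21.6 dB.
B applies 16.2 dB more gain reduction.

B, by 16.2 dB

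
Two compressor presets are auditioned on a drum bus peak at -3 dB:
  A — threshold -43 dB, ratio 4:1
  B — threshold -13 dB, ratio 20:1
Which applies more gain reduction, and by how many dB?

A: 40 dB over, compressed to 10 dB over, so 30 dB of GR.
B: 10 dB over, compressed to 0.5 dB over, so 9.5 dB of GR.
A reduces 20.5 dB more.

A, by 20.5 dB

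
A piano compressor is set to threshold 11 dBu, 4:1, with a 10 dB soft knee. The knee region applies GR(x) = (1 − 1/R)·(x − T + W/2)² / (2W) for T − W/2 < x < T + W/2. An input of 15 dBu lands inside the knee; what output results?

11.9625 dBu

x − T + W/2 = 15 − 11 + 5 = 9.
GR = (1 − 1/4) × 9² / 20 = 0.75 × 81 / 20 = 3.0375 dB.
Output = 15 − 3.0375 = 11.9625 dBu.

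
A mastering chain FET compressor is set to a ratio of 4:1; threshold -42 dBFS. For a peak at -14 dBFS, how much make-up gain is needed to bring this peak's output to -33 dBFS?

2 dB

The peak compresses to -42 + 28/4 = -35 dBFS.
To reach -33 dBFS requires -33 − (-35) = 2 dB of make-up.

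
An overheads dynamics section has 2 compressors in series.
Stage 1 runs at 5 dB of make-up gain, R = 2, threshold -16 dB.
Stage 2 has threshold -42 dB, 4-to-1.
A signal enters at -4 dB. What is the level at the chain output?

Stage 1: overshoot 12 dB → 12/2 = 6 dB → -10 dB; +5 dB make-up → -5 dB.
Stage 2: -5 dB is 37 dB over -42 dB; at 4:1 that becomes 9.25 dB over, giving -32.75 dB.

-32.75 dB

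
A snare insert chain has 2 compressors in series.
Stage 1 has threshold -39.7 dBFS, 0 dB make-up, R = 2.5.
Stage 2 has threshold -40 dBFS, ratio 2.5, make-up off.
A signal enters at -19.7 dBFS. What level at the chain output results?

Stage 1: -19.7 dBFS is 20 dB over -39.7 dBFS; at 2.5:1 that becomes 8 dB over, giving -31.7 dBFS.
Stage 2: -31.7 dBFS is 8.3 dB over -40 dBFS; at 2.5:1 that becomes 3.32 dB over, giving -36.68 dBFS.

-36.68 dBFS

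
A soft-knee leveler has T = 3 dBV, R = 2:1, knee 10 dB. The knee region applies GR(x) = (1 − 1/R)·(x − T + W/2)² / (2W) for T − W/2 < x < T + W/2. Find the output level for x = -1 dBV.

-1.025 dBV

x − T + W/2 = -1 − 3 + 5 = 1.
GR = (1 − 1/2) × 1² / 20 = 0.5 × 1 / 20 = 0.025 dB.
Output = -1 − 0.025 = -1.025 dBV.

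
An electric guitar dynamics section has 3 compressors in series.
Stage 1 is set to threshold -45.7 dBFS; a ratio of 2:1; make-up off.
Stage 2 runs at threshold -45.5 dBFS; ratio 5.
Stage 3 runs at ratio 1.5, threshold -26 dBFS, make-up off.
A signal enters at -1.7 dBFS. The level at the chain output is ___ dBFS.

Stage 1: overshoot 44 dB → 44/2 = 22 dB → -23.7 dBFS.
Stage 2: overshoot 21.8 dB → 21.8/5 = 4.36 dB → -41.14 dBFS.
Stage 3: below threshold (-41.14 ≤ -26); passes unchanged; output -41.14 dBFS.

-41.14 dBFS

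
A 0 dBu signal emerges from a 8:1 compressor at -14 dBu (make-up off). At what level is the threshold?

-16 dBu

Let T be the threshold. Output overshoot = (input overshoot)/R, so -14 − T = (0 − T)/8.
8·(-14 − T) = 0 − T → 7·T = -112 − 0 = -112.
T = -112/7 = -16 dBu.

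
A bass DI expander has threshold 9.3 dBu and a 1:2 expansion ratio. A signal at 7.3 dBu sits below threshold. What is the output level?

Below threshold, a 1:2 expander applies gain = (2−1)×(T − x) of attenuation.
(2−1) × 2 = 2 dB, so output = 7.3 − 2 = 5.3 dBu.

5.3 dBu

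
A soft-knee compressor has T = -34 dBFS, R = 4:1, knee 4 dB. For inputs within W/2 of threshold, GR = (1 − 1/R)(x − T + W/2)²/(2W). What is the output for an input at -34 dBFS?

-34.375 dBFS

x − T + W/2 = -34 − (-34) + 2 = 2.
GR = (1 − 1/4) × 2² / 8 = 0.75 × 4 / 8 = 0.375 dB.
Output = -34 − 0.375 = -34.375 dBFS.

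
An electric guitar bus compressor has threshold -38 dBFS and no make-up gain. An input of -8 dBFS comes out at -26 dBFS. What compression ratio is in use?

Input overshoot = -8 − (-38) = 30 dB; output overshoot = -26 − (-38) = 12 dB.
Ratio = 30 / 12 = 2.5.

2.5:1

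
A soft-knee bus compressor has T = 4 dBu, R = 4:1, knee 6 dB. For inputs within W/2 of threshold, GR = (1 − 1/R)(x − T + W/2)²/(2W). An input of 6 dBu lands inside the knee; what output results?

x − T + W/2 = 6 − 4 + 3 = 5.
GR = (1 − 1/4) × 5² / 12 = 0.75 × 25 / 12 = 1.5625 dB.
Output = 6 − 1.5625 = 4.4375 dBu.

4.4375 dBu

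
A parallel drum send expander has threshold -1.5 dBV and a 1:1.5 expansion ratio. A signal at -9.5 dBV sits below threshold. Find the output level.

Undershoot = (-1.5) − (-9.5) = 8 dB.
At 1:1.5, that expands to 12 dB under threshold.
Output = -1.5 − 12 = -13.5 dBV.

-13.5 dBV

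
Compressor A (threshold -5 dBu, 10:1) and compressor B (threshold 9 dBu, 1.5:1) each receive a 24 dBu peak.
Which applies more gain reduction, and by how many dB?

A: GR = 29 − 29/10 = 26.1 dB.
B: GR = 15 − 15/1.5 = 5 dB.
A reduces 21.1 dB more.

A, by 21.1 dB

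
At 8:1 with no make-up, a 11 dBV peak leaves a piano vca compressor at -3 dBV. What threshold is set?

Gain reduction = 11 − (-3) = 14 dB; output overshoot = GR / (R − 1) = 14 / 7 = 2 dB.
Threshold = output − output overshoot = -3 − 2 = -5 dBV.

-5 dBV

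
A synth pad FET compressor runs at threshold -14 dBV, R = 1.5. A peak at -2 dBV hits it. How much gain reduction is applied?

The signal is 12 dB above threshold.
A 1.5:1 ratio leaves 8 dB of that excess.
GR = overshoot in − overshoot out = 12 − 8 = 4 dB.

4 dB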